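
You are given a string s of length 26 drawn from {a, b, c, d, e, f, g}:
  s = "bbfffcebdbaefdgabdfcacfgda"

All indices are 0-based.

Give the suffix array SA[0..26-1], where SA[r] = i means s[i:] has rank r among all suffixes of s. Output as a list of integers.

rank→(start, suffix):
  0 → (25, 'a')
  1 → (15, 'abdfcacfgda')
  2 → (20, 'acfgda')
  3 → (10, 'aefdgabdfcacfgda')
  4 → (9, 'baefdgabdfcacfgda')
  5 → (0, 'bbfffcebdbaefdgabdfcacfgda')
  6 → (7, 'bdbaefdgabdfcacfgda')
  7 → (16, 'bdfcacfgda')
  8 → (1, 'bfffcebdbaefdgabdfcacfgda')
  9 → (19, 'cacfgda')
  10 → (5, 'cebdbaefdgabdfcacfgda')
  11 → (21, 'cfgda')
  12 → (24, 'da')
  13 → (8, 'dbaefdgabdfcacfgda')
  14 → (17, 'dfcacfgda')
  15 → (13, 'dgabdfcacfgda')
  16 → (6, 'ebdbaefdgabdfcacfgda')
  17 → (11, 'efdgabdfcacfgda')
  18 → (18, 'fcacfgda')
  19 → (4, 'fcebdbaefdgabdfcacfgda')
  20 → (12, 'fdgabdfcacfgda')
  21 → (3, 'ffcebdbaefdgabdfcacfgda')
  22 → (2, 'fffcebdbaefdgabdfcacfgda')
  23 → (22, 'fgda')
  24 → (14, 'gabdfcacfgda')
  25 → (23, 'gda')

[25, 15, 20, 10, 9, 0, 7, 16, 1, 19, 5, 21, 24, 8, 17, 13, 6, 11, 18, 4, 12, 3, 2, 22, 14, 23]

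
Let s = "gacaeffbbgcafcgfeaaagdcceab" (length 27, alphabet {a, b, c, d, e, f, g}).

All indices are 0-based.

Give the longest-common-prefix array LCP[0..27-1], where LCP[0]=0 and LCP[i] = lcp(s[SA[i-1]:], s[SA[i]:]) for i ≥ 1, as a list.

rank→(start, suffix):
  0 → (17, 'aaagdcceab')
  1 → (18, 'aagdcceab')
  2 → (25, 'ab')
  3 → (1, 'acaeffbbgcafcgfeaaagdcceab')
  4 → (3, 'aeffbbgcafcgfeaaagdcceab')
  5 → (11, 'afcgfeaaagdcceab')
  6 → (19, 'agdcceab')
  7 → (26, 'b')
  8 → (7, 'bbgcafcgfeaaagdcceab')
  9 → (8, 'bgcafcgfeaaagdcceab')
  10 → (2, 'caeffbbgcafcgfeaaagdcceab')
  11 → (10, 'cafcgfeaaagdcceab')
  12 → (22, 'cceab')
  13 → (23, 'ceab')
  14 → (13, 'cgfeaaagdcceab')
  15 → (21, 'dcceab')
  16 → (16, 'eaaagdcceab')
  17 → (24, 'eab')
  18 → (4, 'effbbgcafcgfeaaagdcceab')
  19 → (6, 'fbbgcafcgfeaaagdcceab')
  20 → (12, 'fcgfeaaagdcceab')
  21 → (15, 'feaaagdcceab')
  22 → (5, 'ffbbgcafcgfeaaagdcceab')
  23 → (0, 'gacaeffbbgcafcgfeaaagdcceab')
  24 → (9, 'gcafcgfeaaagdcceab')
  25 → (20, 'gdcceab')
  26 → (14, 'gfeaaagdcceab')

SA = [17, 18, 25, 1, 3, 11, 19, 26, 7, 8, 2, 10, 22, 23, 13, 21, 16, 24, 4, 6, 12, 15, 5, 0, 9, 20, 14]
i: (SA[i-1],SA[i]) lcp shared
  1: (17,18) 2 'aa'
  2: (18,25) 1 'a'
  3: (25,1) 1 'a'
  4: (1,3) 1 'a'
  5: (3,11) 1 'a'
  6: (11,19) 1 'a'
  7: (19,26) 0 ''
  8: (26,7) 1 'b'
  9: (7,8) 1 'b'
  10: (8,2) 0 ''
  11: (2,10) 2 'ca'
  12: (10,22) 1 'c'
  13: (22,23) 1 'c'
  14: (23,13) 1 'c'
  15: (13,21) 0 ''
  16: (21,16) 0 ''
  17: (16,24) 2 'ea'
  18: (24,4) 1 'e'
  19: (4,6) 0 ''
  20: (6,12) 1 'f'
  21: (12,15) 1 'f'
  22: (15,5) 1 'f'
  23: (5,0) 0 ''
  24: (0,9) 1 'g'
  25: (9,20) 1 'g'
  26: (20,14) 1 'g'

[0, 2, 1, 1, 1, 1, 1, 0, 1, 1, 0, 2, 1, 1, 1, 0, 0, 2, 1, 0, 1, 1, 1, 0, 1, 1, 1]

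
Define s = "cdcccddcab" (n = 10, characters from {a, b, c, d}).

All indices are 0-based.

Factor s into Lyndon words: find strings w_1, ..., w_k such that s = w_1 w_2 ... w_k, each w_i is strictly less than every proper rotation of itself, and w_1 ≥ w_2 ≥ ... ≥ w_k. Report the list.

emit factor 1: 'cd' (i=0, period=2)
emit factor 2: 'cccdd' (i=2, period=5)
emit factor 3: 'c' (i=7, period=1)
emit factor 4: 'ab' (i=8, period=2)

["cd", "cccdd", "c", "ab"]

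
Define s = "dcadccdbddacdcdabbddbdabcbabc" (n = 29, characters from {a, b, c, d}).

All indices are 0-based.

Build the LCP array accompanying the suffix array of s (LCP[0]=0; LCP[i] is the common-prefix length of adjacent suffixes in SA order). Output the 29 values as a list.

[0, 2, 3, 1, 1, 0, 1, 1, 2, 1, 2, 3, 0, 1, 1, 1, 1, 2, 2, 0, 3, 2, 1, 3, 1, 2, 2, 1, 2]

rank | idx | suffix
   0 |  15 | abbddbdabcbabc
   1 |  26 | abc
   2 |  22 | abcbabc
   3 |  10 | acdcdabbddbdabcbabc
   4 |   2 | adccdbddacdcdabbddbdabcbabc
   5 |  25 | babc
   6 |  16 | bbddbdabcbabc
   7 |  27 | bc
   8 |  23 | bcbabc
   9 |  20 | bdabcbabc
  10 |   7 | bddacdcdabbddbdabcbabc
  11 |  17 | bddbdabcbabc
  12 |  28 | c
  13 |   1 | cadccdbddacdcdabbddbdabcbabc
  14 |  24 | cbabc
  15 |   4 | ccdbddacdcdabbddbdabcbabc
  16 |  13 | cdabbddbdabcbabc
  17 |   5 | cdbddacdcdabbddbdabcbabc
  18 |  11 | cdcdabbddbdabcbabc
  19 |  14 | dabbddbdabcbabc
  20 |  21 | dabcbabc
  21 |   9 | dacdcdabbddbdabcbabc
  22 |  19 | dbdabcbabc
  23 |   6 | dbddacdcdabbddbdabcbabc
  24 |   0 | dcadccdbddacdcdabbddbdabcbabc
  25 |   3 | dccdbddacdcdabbddbdabcbabc
  26 |  12 | dcdabbddbdabcbabc
  27 |   8 | ddacdcdabbddbdabcbabc
  28 |  18 | ddbdabcbabc

SA = [15, 26, 22, 10, 2, 25, 16, 27, 23, 20, 7, 17, 28, 1, 24, 4, 13, 5, 11, 14, 21, 9, 19, 6, 0, 3, 12, 8, 18]
rank  pair      lcp
   1  s[15:],s[26:]  2  'ab'
   2  s[26:],s[22:]  3  'abc'
   3  s[22:],s[10:]  1  'a'
   4  s[10:],s[2:]  1  'a'
   5  s[2:],s[25:]  0  ''
   6  s[25:],s[16:]  1  'b'
   7  s[16:],s[27:]  1  'b'
   8  s[27:],s[23:]  2  'bc'
   9  s[23:],s[20:]  1  'b'
  10  s[20:],s[7:]  2  'bd'
  11  s[7:],s[17:]  3  'bdd'
  12  s[17:],s[28:]  0  ''
  13  s[28:],s[1:]  1  'c'
  14  s[1:],s[24:]  1  'c'
  15  s[24:],s[4:]  1  'c'
  16  s[4:],s[13:]  1  'c'
  17  s[13:],s[5:]  2  'cd'
  18  s[5:],s[11:]  2  'cd'
  19  s[11:],s[14:]  0  ''
  20  s[14:],s[21:]  3  'dab'
  21  s[21:],s[9:]  2  'da'
  22  s[9:],s[19:]  1  'd'
  23  s[19:],s[6:]  3  'dbd'
  24  s[6:],s[0:]  1  'd'
  25  s[0:],s[3:]  2  'dc'
  26  s[3:],s[12:]  2  'dc'
  27  s[12:],s[8:]  1  'd'
  28  s[8:],s[18:]  2  'dd'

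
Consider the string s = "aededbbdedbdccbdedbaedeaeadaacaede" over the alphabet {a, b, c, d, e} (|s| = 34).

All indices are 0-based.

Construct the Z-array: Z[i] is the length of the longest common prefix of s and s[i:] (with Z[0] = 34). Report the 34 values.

[34, 0, 0, 0, 0, 0, 0, 0, 0, 0, 0, 0, 0, 0, 0, 0, 0, 0, 0, 4, 0, 0, 0, 2, 0, 1, 0, 1, 1, 0, 4, 0, 0, 0]

Z[0]=34
i=1: outside box; Z[1]=0
i=2: outside box; Z[2]=0
i=3: outside box; Z[3]=0
i=4: outside box; Z[4]=0
i=5: outside box; Z[5]=0
i=6: outside box; Z[6]=0
i=7: outside box; Z[7]=0
i=8: outside box; Z[8]=0
i=9: outside box; Z[9]=0
i=10: outside box; Z[10]=0
i=11: outside box; Z[11]=0
i=12: outside box; Z[12]=0
i=13: outside box; Z[13]=0
i=14: outside box; Z[14]=0
i=15: outside box; Z[15]=0
i=16: outside box; Z[16]=0
i=17: outside box; Z[17]=0
i=18: outside box; Z[18]=0
i=19: outside box; Z[19]=4 scan→box=[19,23)
i=20: min(r-i=3, Z[1]=0)=0; Z[20]=0
i=21: min(r-i=2, Z[2]=0)=0; Z[21]=0
i=22: min(r-i=1, Z[3]=0)=0; Z[22]=0
i=23: outside box; Z[23]=2 scan→box=[23,25)
i=24: min(r-i=1, Z[1]=0)=0; Z[24]=0
i=25: outside box; Z[25]=1 scan→box=[25,26)
i=26: outside box; Z[26]=0
i=27: outside box; Z[27]=1 scan→box=[27,28)
i=28: outside box; Z[28]=1 scan→box=[28,29)
i=29: outside box; Z[29]=0
i=30: outside box; Z[30]=4 scan→box=[30,34)
i=31: min(r-i=3, Z[1]=0)=0; Z[31]=0
i=32: min(r-i=2, Z[2]=0)=0; Z[32]=0
i=33: min(r-i=1, Z[3]=0)=0; Z[33]=0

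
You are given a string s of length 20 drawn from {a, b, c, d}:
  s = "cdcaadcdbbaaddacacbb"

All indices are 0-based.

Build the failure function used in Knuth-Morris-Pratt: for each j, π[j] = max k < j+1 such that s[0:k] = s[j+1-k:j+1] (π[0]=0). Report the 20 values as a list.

π[0] = 0
j=1 s[j]='d': π[1]=0 (border '')
j=2 s[j]='c': π[2]=1 (border 'c')
j=3 s[j]='a': k: 1→0; π[3]=0 (border '')
j=4 s[j]='a': π[4]=0 (border '')
j=5 s[j]='d': π[5]=0 (border '')
j=6 s[j]='c': π[6]=1 (border 'c')
j=7 s[j]='d': π[7]=2 (border 'cd')
j=8 s[j]='b': k: 2→0; π[8]=0 (border '')
j=9 s[j]='b': π[9]=0 (border '')
j=10 s[j]='a': π[10]=0 (border '')
j=11 s[j]='a': π[11]=0 (border '')
j=12 s[j]='d': π[12]=0 (border '')
j=13 s[j]='d': π[13]=0 (border '')
j=14 s[j]='a': π[14]=0 (border '')
j=15 s[j]='c': π[15]=1 (border 'c')
j=16 s[j]='a': k: 1→0; π[16]=0 (border '')
j=17 s[j]='c': π[17]=1 (border 'c')
j=18 s[j]='b': k: 1→0; π[18]=0 (border '')
j=19 s[j]='b': π[19]=0 (border '')

[0, 0, 1, 0, 0, 0, 1, 2, 0, 0, 0, 0, 0, 0, 0, 1, 0, 1, 0, 0]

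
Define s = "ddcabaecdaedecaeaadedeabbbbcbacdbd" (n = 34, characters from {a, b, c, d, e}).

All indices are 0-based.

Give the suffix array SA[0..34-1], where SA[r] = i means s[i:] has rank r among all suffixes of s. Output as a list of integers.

[16, 3, 22, 29, 17, 14, 5, 9, 28, 4, 23, 24, 25, 26, 32, 2, 13, 27, 7, 30, 33, 8, 31, 1, 0, 20, 11, 18, 15, 21, 12, 6, 19, 10]

rank→(start, suffix):
  0 → (16, 'aadedeabbbbcbacdbd')
  1 → (3, 'abaecdaedecaeaadedeabbbbcbacdbd')
  2 → (22, 'abbbbcbacdbd')
  3 → (29, 'acdbd')
  4 → (17, 'adedeabbbbcbacdbd')
  5 → (14, 'aeaadedeabbbbcbacdbd')
  6 → (5, 'aecdaedecaeaadedeabbbbcbacdbd')
  7 → (9, 'aedecaeaadedeabbbbcbacdbd')
  8 → (28, 'bacdbd')
  9 → (4, 'baecdaedecaeaadedeabbbbcbacdbd')
  10 → (23, 'bbbbcbacdbd')
  11 → (24, 'bbbcbacdbd')
  12 → (25, 'bbcbacdbd')
  13 → (26, 'bcbacdbd')
  14 → (32, 'bd')
  15 → (2, 'cabaecdaedecaeaadedeabbbbcbacdbd')
  16 → (13, 'caeaadedeabbbbcbacdbd')
  17 → (27, 'cbacdbd')
  18 → (7, 'cdaedecaeaadedeabbbbcbacdbd')
  19 → (30, 'cdbd')
  20 → (33, 'd')
  21 → (8, 'daedecaeaadedeabbbbcbacdbd')
  22 → (31, 'dbd')
  23 → (1, 'dcabaecdaedecaeaadedeabbbbcbacdbd')
  24 → (0, 'ddcabaecdaedecaeaadedeabbbbcbacdbd')
  25 → (20, 'deabbbbcbacdbd')
  26 → (11, 'decaeaadedeabbbbcbacdbd')
  27 → (18, 'dedeabbbbcbacdbd')
  28 → (15, 'eaadedeabbbbcbacdbd')
  29 → (21, 'eabbbbcbacdbd')
  30 → (12, 'ecaeaadedeabbbbcbacdbd')
  31 → (6, 'ecdaedecaeaadedeabbbbcbacdbd')
  32 → (19, 'edeabbbbcbacdbd')
  33 → (10, 'edecaeaadedeabbbbcbacdbd')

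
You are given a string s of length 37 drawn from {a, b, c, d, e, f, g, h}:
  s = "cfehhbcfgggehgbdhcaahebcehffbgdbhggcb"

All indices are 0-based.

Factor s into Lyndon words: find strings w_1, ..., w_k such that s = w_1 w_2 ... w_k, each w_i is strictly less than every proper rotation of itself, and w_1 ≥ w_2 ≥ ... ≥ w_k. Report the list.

["cfehh", "bcfgggehgbdhc", "aahebcehffbgdbhggcb"]

emit factor 1: 'cfehh' (i=0, period=5)
emit factor 2: 'bcfgggehgbdhc' (i=5, period=13)
emit factor 3: 'aahebcehffbgdbhggcb' (i=18, period=19)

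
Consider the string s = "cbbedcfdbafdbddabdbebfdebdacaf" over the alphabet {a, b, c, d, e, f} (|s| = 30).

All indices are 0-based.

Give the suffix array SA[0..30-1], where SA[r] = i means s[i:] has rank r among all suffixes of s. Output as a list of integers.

[15, 26, 28, 9, 8, 1, 24, 16, 12, 18, 2, 20, 27, 0, 5, 14, 25, 7, 11, 17, 4, 13, 22, 23, 19, 3, 29, 6, 10, 21]

sorted suffixes:
  #0 SA[0]=15  'abdbebfdebdacaf'
  #1 SA[1]=26  'acaf'
  #2 SA[2]=28  'af'
  #3 SA[3]=9  'afdbddabdbebfdebdacaf'
  #4 SA[4]=8  'bafdbddabdbebfdebdacaf'
  #5 SA[5]=1  'bbedcfdbafdbddabdbebfdebdacaf'
  #6 SA[6]=24  'bdacaf'
  #7 SA[7]=16  'bdbebfdebdacaf'
  #8 SA[8]=12  'bddabdbebfdebdacaf'
  #9 SA[9]=18  'bebfdebdacaf'
  #10 SA[10]=2  'bedcfdbafdbddabdbebfdebdacaf'
  #11 SA[11]=20  'bfdebdacaf'
  #12 SA[12]=27  'caf'
  #13 SA[13]=0  'cbbedcfdbafdbddabdbebfdebdacaf'
  #14 SA[14]=5  'cfdbafdbddabdbebfdebdacaf'
  #15 SA[15]=14  'dabdbebfdebdacaf'
  #16 SA[16]=25  'dacaf'
  #17 SA[17]=7  'dbafdbddabdbebfdebdacaf'
  #18 SA[18]=11  'dbddabdbebfdebdacaf'
  #19 SA[19]=17  'dbebfdebdacaf'
  #20 SA[20]=4  'dcfdbafdbddabdbebfdebdacaf'
  #21 SA[21]=13  'ddabdbebfdebdacaf'
  #22 SA[22]=22  'debdacaf'
  #23 SA[23]=23  'ebdacaf'
  #24 SA[24]=19  'ebfdebdacaf'
  #25 SA[25]=3  'edcfdbafdbddabdbebfdebdacaf'
  #26 SA[26]=29  'f'
  #27 SA[27]=6  'fdbafdbddabdbebfdebdacaf'
  #28 SA[28]=10  'fdbddabdbebfdebdacaf'
  #29 SA[29]=21  'fdebdacaf'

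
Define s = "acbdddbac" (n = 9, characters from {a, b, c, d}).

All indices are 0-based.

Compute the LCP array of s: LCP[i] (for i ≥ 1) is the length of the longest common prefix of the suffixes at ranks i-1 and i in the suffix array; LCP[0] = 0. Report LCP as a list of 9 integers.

[0, 2, 0, 1, 0, 1, 0, 1, 2]

rank→(start, suffix):
  0 → (7, 'ac')
  1 → (0, 'acbdddbac')
  2 → (6, 'bac')
  3 → (2, 'bdddbac')
  4 → (8, 'c')
  5 → (1, 'cbdddbac')
  6 → (5, 'dbac')
  7 → (4, 'ddbac')
  8 → (3, 'dddbac')

SA = [7, 0, 6, 2, 8, 1, 5, 4, 3]
rank  pair      lcp
   1  s[7:],s[0:]  2  'ac'
   2  s[0:],s[6:]  0  ''
   3  s[6:],s[2:]  1  'b'
   4  s[2:],s[8:]  0  ''
   5  s[8:],s[1:]  1  'c'
   6  s[1:],s[5:]  0  ''
   7  s[5:],s[4:]  1  'd'
   8  s[4:],s[3:]  2  'dd'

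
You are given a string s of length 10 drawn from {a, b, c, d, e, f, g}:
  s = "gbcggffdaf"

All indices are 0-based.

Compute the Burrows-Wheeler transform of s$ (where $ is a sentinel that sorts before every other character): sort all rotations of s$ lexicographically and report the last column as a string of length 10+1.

rank  rotation     last
    0  $gbcggffdaf  f
    1  af$gbcggffd  d
    2  bcggffdaf$g  g
    3  cggffdaf$gb  b
    4  daf$gbcggff  f
    5  f$gbcggffda  a
    6  fdaf$gbcggf  f
    7  ffdaf$gbcgg  g
    8  gbcggffdaf$  $
    9  gffdaf$gbcg  g
   10  ggffdaf$gbc  c

fdgbfafg$gc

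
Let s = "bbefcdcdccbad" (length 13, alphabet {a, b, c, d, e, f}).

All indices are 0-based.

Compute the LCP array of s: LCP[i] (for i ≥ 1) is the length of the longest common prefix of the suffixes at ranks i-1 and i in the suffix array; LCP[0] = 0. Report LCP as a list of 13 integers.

rank | idx | suffix
   0 |  11 | ad
   1 |  10 | bad
   2 |   0 | bbefcdcdccbad
   3 |   1 | befcdcdccbad
   4 |   9 | cbad
   5 |   8 | ccbad
   6 |   6 | cdccbad
   7 |   4 | cdcdccbad
   8 |  12 | d
   9 |   7 | dccbad
  10 |   5 | dcdccbad
  11 |   2 | efcdcdccbad
  12 |   3 | fcdcdccbad

SA = [11, 10, 0, 1, 9, 8, 6, 4, 12, 7, 5, 2, 3]
i: (SA[i-1],SA[i]) lcp shared
  1: (11,10) 0 ''
  2: (10,0) 1 'b'
  3: (0,1) 1 'b'
  4: (1,9) 0 ''
  5: (9,8) 1 'c'
  6: (8,6) 1 'c'
  7: (6,4) 3 'cdc'
  8: (4,12) 0 ''
  9: (12,7) 1 'd'
  10: (7,5) 2 'dc'
  11: (5,2) 0 ''
  12: (2,3) 0 ''

[0, 0, 1, 1, 0, 1, 1, 3, 0, 1, 2, 0, 0]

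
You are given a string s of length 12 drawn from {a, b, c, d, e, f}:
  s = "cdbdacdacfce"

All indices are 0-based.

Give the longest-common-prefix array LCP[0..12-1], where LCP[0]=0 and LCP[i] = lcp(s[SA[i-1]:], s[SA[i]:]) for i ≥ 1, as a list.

rank | idx | suffix
   0 |   4 | acdacfce
   1 |   7 | acfce
   2 |   2 | bdacdacfce
   3 |   5 | cdacfce
   4 |   0 | cdbdacdacfce
   5 |  10 | ce
   6 |   8 | cfce
   7 |   3 | dacdacfce
   8 |   6 | dacfce
   9 |   1 | dbdacdacfce
  10 |  11 | e
  11 |   9 | fce

SA = [4, 7, 2, 5, 0, 10, 8, 3, 6, 1, 11, 9]
i: (SA[i-1],SA[i]) lcp shared
  1: (4,7) 2 'ac'
  2: (7,2) 0 ''
  3: (2,5) 0 ''
  4: (5,0) 2 'cd'
  5: (0,10) 1 'c'
  6: (10,8) 1 'c'
  7: (8,3) 0 ''
  8: (3,6) 3 'dac'
  9: (6,1) 1 'd'
  10: (1,11) 0 ''
  11: (11,9) 0 ''

[0, 2, 0, 0, 2, 1, 1, 0, 3, 1, 0, 0]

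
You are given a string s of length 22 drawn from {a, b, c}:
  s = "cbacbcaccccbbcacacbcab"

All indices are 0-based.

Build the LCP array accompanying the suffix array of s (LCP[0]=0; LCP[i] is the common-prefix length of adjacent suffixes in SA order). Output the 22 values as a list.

[0, 1, 2, 5, 2, 0, 1, 1, 1, 3, 4, 0, 2, 3, 3, 1, 2, 2, 4, 1, 2, 3]

sorted suffixes:
  #0 SA[0]=20  'ab'
  #1 SA[1]=14  'acacbcab'
  #2 SA[2]=16  'acbcab'
  #3 SA[3]=2  'acbcaccccbbcacacbcab'
  #4 SA[4]=6  'accccbbcacacbcab'
  #5 SA[5]=21  'b'
  #6 SA[6]=1  'bacbcaccccbbcacacbcab'
  #7 SA[7]=11  'bbcacacbcab'
  #8 SA[8]=18  'bcab'
  #9 SA[9]=12  'bcacacbcab'
  #10 SA[10]=4  'bcaccccbbcacacbcab'
  #11 SA[11]=19  'cab'
  #12 SA[12]=13  'cacacbcab'
  #13 SA[13]=15  'cacbcab'
  #14 SA[14]=5  'caccccbbcacacbcab'
  #15 SA[15]=0  'cbacbcaccccbbcacacbcab'
  #16 SA[16]=10  'cbbcacacbcab'
  #17 SA[17]=17  'cbcab'
  #18 SA[18]=3  'cbcaccccbbcacacbcab'
  #19 SA[19]=9  'ccbbcacacbcab'
  #20 SA[20]=8  'cccbbcacacbcab'
  #21 SA[21]=7  'ccccbbcacacbcab'

SA = [20, 14, 16, 2, 6, 21, 1, 11, 18, 12, 4, 19, 13, 15, 5, 0, 10, 17, 3, 9, 8, 7]
[i] adj suffixes → lcp
  [1] 20/14 → 1 ('a')
  [2] 14/16 → 2 ('ac')
  [3] 16/2 → 5 ('acbca')
  [4] 2/6 → 2 ('ac')
  [5] 6/21 → 0 ('')
  [6] 21/1 → 1 ('b')
  [7] 1/11 → 1 ('b')
  [8] 11/18 → 1 ('b')
  [9] 18/12 → 3 ('bca')
  [10] 12/4 → 4 ('bcac')
  [11] 4/19 → 0 ('')
  [12] 19/13 → 2 ('ca')
  [13] 13/15 → 3 ('cac')
  [14] 15/5 → 3 ('cac')
  [15] 5/0 → 1 ('c')
  [16] 0/10 → 2 ('cb')
  [17] 10/17 → 2 ('cb')
  [18] 17/3 → 4 ('cbca')
  [19] 3/9 → 1 ('c')
  [20] 9/8 → 2 ('cc')
  [21] 8/7 → 3 ('ccc')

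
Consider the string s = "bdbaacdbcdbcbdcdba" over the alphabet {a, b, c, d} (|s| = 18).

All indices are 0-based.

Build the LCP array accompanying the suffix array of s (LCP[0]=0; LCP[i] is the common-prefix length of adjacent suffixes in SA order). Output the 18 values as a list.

[0, 1, 1, 0, 2, 1, 2, 1, 2, 0, 1, 3, 4, 0, 3, 2, 3, 1]

sorted suffixes:
  #0 SA[0]=17  'a'
  #1 SA[1]=3  'aacdbcdbcbdcdba'
  #2 SA[2]=4  'acdbcdbcbdcdba'
  #3 SA[3]=16  'ba'
  #4 SA[4]=2  'baacdbcdbcbdcdba'
  #5 SA[5]=10  'bcbdcdba'
  #6 SA[6]=7  'bcdbcbdcdba'
  #7 SA[7]=0  'bdbaacdbcdbcbdcdba'
  #8 SA[8]=12  'bdcdba'
  #9 SA[9]=11  'cbdcdba'
  #10 SA[10]=14  'cdba'
  #11 SA[11]=8  'cdbcbdcdba'
  #12 SA[12]=5  'cdbcdbcbdcdba'
  #13 SA[13]=15  'dba'
  #14 SA[14]=1  'dbaacdbcdbcbdcdba'
  #15 SA[15]=9  'dbcbdcdba'
  #16 SA[16]=6  'dbcdbcbdcdba'
  #17 SA[17]=13  'dcdba'

SA = [17, 3, 4, 16, 2, 10, 7, 0, 12, 11, 14, 8, 5, 15, 1, 9, 6, 13]
i: (SA[i-1],SA[i]) lcp shared
  1: (17,3) 1 'a'
  2: (3,4) 1 'a'
  3: (4,16) 0 ''
  4: (16,2) 2 'ba'
  5: (2,10) 1 'b'
  6: (10,7) 2 'bc'
  7: (7,0) 1 'b'
  8: (0,12) 2 'bd'
  9: (12,11) 0 ''
  10: (11,14) 1 'c'
  11: (14,8) 3 'cdb'
  12: (8,5) 4 'cdbc'
  13: (5,15) 0 ''
  14: (15,1) 3 'dba'
  15: (1,9) 2 'db'
  16: (9,6) 3 'dbc'
  17: (6,13) 1 'd'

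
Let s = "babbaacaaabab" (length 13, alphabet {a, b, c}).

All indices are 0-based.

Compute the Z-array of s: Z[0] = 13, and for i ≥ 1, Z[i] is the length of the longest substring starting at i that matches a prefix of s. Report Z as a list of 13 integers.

[13, 0, 1, 2, 0, 0, 0, 0, 0, 0, 3, 0, 1]

Z[0]=13
i=1: fresh scan; Z[1]=0
i=2: fresh scan; Z[2]=1 extend→box=[2,3)
i=3: fresh scan; Z[3]=2 extend→box=[3,5)
i=4: min(r-i=1, Z[1]=0)=0; Z[4]=0
i=5: fresh scan; Z[5]=0
i=6: fresh scan; Z[6]=0
i=7: fresh scan; Z[7]=0
i=8: fresh scan; Z[8]=0
i=9: fresh scan; Z[9]=0
i=10: fresh scan; Z[10]=3 extend→box=[10,13)
i=11: min(r-i=2, Z[1]=0)=0; Z[11]=0
i=12: min(r-i=1, Z[2]=1)=1; Z[12]=1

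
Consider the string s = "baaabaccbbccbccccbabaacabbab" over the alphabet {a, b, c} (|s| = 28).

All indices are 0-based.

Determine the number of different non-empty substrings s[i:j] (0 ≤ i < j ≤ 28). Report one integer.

356

sorted suffixes:
  #0 SA[0]=1  'aaabaccbbccbccccbabaacabbab'
  #1 SA[1]=2  'aabaccbbccbccccbabaacabbab'
  #2 SA[2]=20  'aacabbab'
  #3 SA[3]=26  'ab'
  #4 SA[4]=18  'abaacabbab'
  #5 SA[5]=3  'abaccbbccbccccbabaacabbab'
  #6 SA[6]=23  'abbab'
  #7 SA[7]=21  'acabbab'
  #8 SA[8]=5  'accbbccbccccbabaacabbab'
  #9 SA[9]=27  'b'
  #10 SA[10]=0  'baaabaccbbccbccccbabaacabbab'
  #11 SA[11]=19  'baacabbab'
  #12 SA[12]=25  'bab'
  #13 SA[13]=17  'babaacabbab'
  #14 SA[14]=4  'baccbbccbccccbabaacabbab'
  #15 SA[15]=24  'bbab'
  #16 SA[16]=8  'bbccbccccbabaacabbab'
  #17 SA[17]=9  'bccbccccbabaacabbab'
  #18 SA[18]=12  'bccccbabaacabbab'
  #19 SA[19]=22  'cabbab'
  #20 SA[20]=16  'cbabaacabbab'
  #21 SA[21]=7  'cbbccbccccbabaacabbab'
  #22 SA[22]=11  'cbccccbabaacabbab'
  #23 SA[23]=15  'ccbabaacabbab'
  #24 SA[24]=6  'ccbbccbccccbabaacabbab'
  #25 SA[25]=10  'ccbccccbabaacabbab'
  #26 SA[26]=14  'cccbabaacabbab'
  #27 SA[27]=13  'ccccbabaacabbab'

SA = [1, 2, 20, 26, 18, 3, 23, 21, 5, 27, 0, 19, 25, 17, 4, 24, 8, 9, 12, 22, 16, 7, 11, 15, 6, 10, 14, 13]
rank  pair      lcp
   1  s[1:],s[2:]  2  'aa'
   2  s[2:],s[20:]  2  'aa'
   3  s[20:],s[26:]  1  'a'
   4  s[26:],s[18:]  2  'ab'
   5  s[18:],s[3:]  3  'aba'
   6  s[3:],s[23:]  2  'ab'
   7  s[23:],s[21:]  1  'a'
   8  s[21:],s[5:]  2  'ac'
   9  s[5:],s[27:]  0  ''
  10  s[27:],s[0:]  1  'b'
  11  s[0:],s[19:]  3  'baa'
  12  s[19:],s[25:]  2  'ba'
  13  s[25:],s[17:]  3  'bab'
  14  s[17:],s[4:]  2  'ba'
  15  s[4:],s[24:]  1  'b'
  16  s[24:],s[8:]  2  'bb'
  17  s[8:],s[9:]  1  'b'
  18  s[9:],s[12:]  3  'bcc'
  19  s[12:],s[22:]  0  ''
  20  s[22:],s[16:]  1  'c'
  21  s[16:],s[7:]  2  'cb'
  22  s[7:],s[11:]  2  'cb'
  23  s[11:],s[15:]  1  'c'
  24  s[15:],s[6:]  3  'ccb'
  25  s[6:],s[10:]  3  'ccb'
  26  s[10:],s[14:]  2  'cc'
  27  s[14:],s[13:]  3  'ccc'

n(n+1)/2 = 28·29/2 = 406
Σ LCP = 0 + 2 + 2 + 1 + 2 + 3 + 2 + 1 + 2 + 0 + 1 + 3 + 2 + 3 + 2 + 1 + 2 + 1 + 3 + 0 + 1 + 2 + 2 + 1 + 3 + 3 + 2 + 3 = 50
distinct = 406 − 50 = 356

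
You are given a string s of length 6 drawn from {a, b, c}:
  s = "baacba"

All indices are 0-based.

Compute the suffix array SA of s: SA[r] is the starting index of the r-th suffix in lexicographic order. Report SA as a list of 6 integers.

[5, 1, 2, 4, 0, 3]

rank | idx | suffix
   0 |   5 | a
   1 |   1 | aacba
   2 |   2 | acba
   3 |   4 | ba
   4 |   0 | baacba
   5 |   3 | cba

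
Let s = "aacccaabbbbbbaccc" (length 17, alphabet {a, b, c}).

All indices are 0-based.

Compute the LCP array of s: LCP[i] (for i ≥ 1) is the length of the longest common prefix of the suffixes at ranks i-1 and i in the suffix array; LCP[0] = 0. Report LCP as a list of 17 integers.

sorted suffixes:
  #0 SA[0]=5  'aabbbbbbaccc'
  #1 SA[1]=0  'aacccaabbbbbbaccc'
  #2 SA[2]=6  'abbbbbbaccc'
  #3 SA[3]=13  'accc'
  #4 SA[4]=1  'acccaabbbbbbaccc'
  #5 SA[5]=12  'baccc'
  #6 SA[6]=11  'bbaccc'
  #7 SA[7]=10  'bbbaccc'
  #8 SA[8]=9  'bbbbaccc'
  #9 SA[9]=8  'bbbbbaccc'
  #10 SA[10]=7  'bbbbbbaccc'
  #11 SA[11]=16  'c'
  #12 SA[12]=4  'caabbbbbbaccc'
  #13 SA[13]=15  'cc'
  #14 SA[14]=3  'ccaabbbbbbaccc'
  #15 SA[15]=14  'ccc'
  #16 SA[16]=2  'cccaabbbbbbaccc'

SA = [5, 0, 6, 13, 1, 12, 11, 10, 9, 8, 7, 16, 4, 15, 3, 14, 2]
i: (SA[i-1],SA[i]) lcp shared
  1: (5,0) 2 'aa'
  2: (0,6) 1 'a'
  3: (6,13) 1 'a'
  4: (13,1) 4 'accc'
  5: (1,12) 0 ''
  6: (12,11) 1 'b'
  7: (11,10) 2 'bb'
  8: (10,9) 3 'bbb'
  9: (9,8) 4 'bbbb'
  10: (8,7) 5 'bbbbb'
  11: (7,16) 0 ''
  12: (16,4) 1 'c'
  13: (4,15) 1 'c'
  14: (15,3) 2 'cc'
  15: (3,14) 2 'cc'
  16: (14,2) 3 'ccc'

[0, 2, 1, 1, 4, 0, 1, 2, 3, 4, 5, 0, 1, 1, 2, 2, 3]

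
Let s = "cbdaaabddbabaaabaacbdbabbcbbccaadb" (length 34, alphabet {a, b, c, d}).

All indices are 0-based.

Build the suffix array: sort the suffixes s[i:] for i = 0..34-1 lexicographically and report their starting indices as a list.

rank→(start, suffix):
  0 → (12, 'aaabaacbdbabbcbbccaadb')
  1 → (3, 'aaabddbabaaabaacbdbabbcbbccaadb')
  2 → (13, 'aabaacbdbabbcbbccaadb')
  3 → (4, 'aabddbabaaabaacbdbabbcbbccaadb')
  4 → (16, 'aacbdbabbcbbccaadb')
  5 → (30, 'aadb')
  6 → (10, 'abaaabaacbdbabbcbbccaadb')
  7 → (14, 'abaacbdbabbcbbccaadb')
  8 → (22, 'abbcbbccaadb')
  9 → (5, 'abddbabaaabaacbdbabbcbbccaadb')
  10 → (17, 'acbdbabbcbbccaadb')
  11 → (31, 'adb')
  12 → (33, 'b')
  13 → (11, 'baaabaacbdbabbcbbccaadb')
  14 → (15, 'baacbdbabbcbbccaadb')
  15 → (9, 'babaaabaacbdbabbcbbccaadb')
  16 → (21, 'babbcbbccaadb')
  17 → (23, 'bbcbbccaadb')
  18 → (26, 'bbccaadb')
  19 → (24, 'bcbbccaadb')
  20 → (27, 'bccaadb')
  21 → (1, 'bdaaabddbabaaabaacbdbabbcbbccaadb')
  22 → (19, 'bdbabbcbbccaadb')
  23 → (6, 'bddbabaaabaacbdbabbcbbccaadb')
  24 → (29, 'caadb')
  25 → (25, 'cbbccaadb')
  26 → (0, 'cbdaaabddbabaaabaacbdbabbcbbccaadb')
  27 → (18, 'cbdbabbcbbccaadb')
  28 → (28, 'ccaadb')
  29 → (2, 'daaabddbabaaabaacbdbabbcbbccaadb')
  30 → (32, 'db')
  31 → (8, 'dbabaaabaacbdbabbcbbccaadb')
  32 → (20, 'dbabbcbbccaadb')
  33 → (7, 'ddbabaaabaacbdbabbcbbccaadb')

[12, 3, 13, 4, 16, 30, 10, 14, 22, 5, 17, 31, 33, 11, 15, 9, 21, 23, 26, 24, 27, 1, 19, 6, 29, 25, 0, 18, 28, 2, 32, 8, 20, 7]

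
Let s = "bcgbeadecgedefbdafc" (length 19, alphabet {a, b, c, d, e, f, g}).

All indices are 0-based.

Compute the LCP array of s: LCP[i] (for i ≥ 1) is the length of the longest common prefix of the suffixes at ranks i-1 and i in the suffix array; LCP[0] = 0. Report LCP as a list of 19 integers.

[0, 1, 0, 1, 1, 0, 1, 2, 0, 1, 2, 0, 1, 1, 1, 0, 1, 0, 1]

rank→(start, suffix):
  0 → (5, 'adecgedefbdafc')
  1 → (16, 'afc')
  2 → (0, 'bcgbeadecgedefbdafc')
  3 → (14, 'bdafc')
  4 → (3, 'beadecgedefbdafc')
  5 → (18, 'c')
  6 → (1, 'cgbeadecgedefbdafc')
  7 → (8, 'cgedefbdafc')
  8 → (15, 'dafc')
  9 → (6, 'decgedefbdafc')
  10 → (11, 'defbdafc')
  11 → (4, 'eadecgedefbdafc')
  12 → (7, 'ecgedefbdafc')
  13 → (10, 'edefbdafc')
  14 → (12, 'efbdafc')
  15 → (13, 'fbdafc')
  16 → (17, 'fc')
  17 → (2, 'gbeadecgedefbdafc')
  18 → (9, 'gedefbdafc')

SA = [5, 16, 0, 14, 3, 18, 1, 8, 15, 6, 11, 4, 7, 10, 12, 13, 17, 2, 9]
i: (SA[i-1],SA[i]) lcp shared
  1: (5,16) 1 'a'
  2: (16,0) 0 ''
  3: (0,14) 1 'b'
  4: (14,3) 1 'b'
  5: (3,18) 0 ''
  6: (18,1) 1 'c'
  7: (1,8) 2 'cg'
  8: (8,15) 0 ''
  9: (15,6) 1 'd'
  10: (6,11) 2 'de'
  11: (11,4) 0 ''
  12: (4,7) 1 'e'
  13: (7,10) 1 'e'
  14: (10,12) 1 'e'
  15: (12,13) 0 ''
  16: (13,17) 1 'f'
  17: (17,2) 0 ''
  18: (2,9) 1 'g'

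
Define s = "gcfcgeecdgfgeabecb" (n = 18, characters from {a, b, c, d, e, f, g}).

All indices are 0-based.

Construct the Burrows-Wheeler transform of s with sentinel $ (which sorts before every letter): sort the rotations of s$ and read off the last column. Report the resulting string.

becaeegfcgbegcg$fcd

rank  rotation             last
    0  $gcfcgeecdgfgeabecb  b
    1  abecb$gcfcgeecdgfge  e
    2  b$gcfcgeecdgfgeabec  c
    3  becb$gcfcgeecdgfgea  a
    4  cb$gcfcgeecdgfgeabe  e
    5  cdgfgeabecb$gcfcgee  e
    6  cfcgeecdgfgeabecb$g  g
    7  cgeecdgfgeabecb$gcf  f
    8  dgfgeabecb$gcfcgeec  c
    9  eabecb$gcfcgeecdgfg  g
   10  ecb$gcfcgeecdgfgeab  b
   11  ecdgfgeabecb$gcfcge  e
   12  eecdgfgeabecb$gcfcg  g
   13  fcgeecdgfgeabecb$gc  c
   14  fgeabecb$gcfcgeecdg  g
   15  gcfcgeecdgfgeabecb$  $
   16  geabecb$gcfcgeecdgf  f
   17  geecdgfgeabecb$gcfc  c
   18  gfgeabecb$gcfcgeecd  d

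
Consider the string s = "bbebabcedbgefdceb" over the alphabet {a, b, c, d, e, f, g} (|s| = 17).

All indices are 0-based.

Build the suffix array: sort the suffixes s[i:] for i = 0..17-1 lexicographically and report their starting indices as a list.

rank | idx | suffix
   0 |   4 | abcedbgefdceb
   1 |  16 | b
   2 |   3 | babcedbgefdceb
   3 |   0 | bbebabcedbgefdceb
   4 |   5 | bcedbgefdceb
   5 |   1 | bebabcedbgefdceb
   6 |   9 | bgefdceb
   7 |  14 | ceb
   8 |   6 | cedbgefdceb
   9 |   8 | dbgefdceb
  10 |  13 | dceb
  11 |  15 | eb
  12 |   2 | ebabcedbgefdceb
  13 |   7 | edbgefdceb
  14 |  11 | efdceb
  15 |  12 | fdceb
  16 |  10 | gefdceb

[4, 16, 3, 0, 5, 1, 9, 14, 6, 8, 13, 15, 2, 7, 11, 12, 10]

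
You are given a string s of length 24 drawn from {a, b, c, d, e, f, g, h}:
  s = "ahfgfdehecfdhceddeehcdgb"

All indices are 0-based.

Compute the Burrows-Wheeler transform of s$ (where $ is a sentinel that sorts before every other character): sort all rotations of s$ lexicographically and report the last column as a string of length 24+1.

rank  rotation                   last
    0  $ahfgfdehecfdhceddeehcdgb  b
    1  ahfgfdehecfdhceddeehcdgb$  $
    2  b$ahfgfdehecfdhceddeehcdg  g
    3  cdgb$ahfgfdehecfdhceddeeh  h
    4  ceddeehcdgb$ahfgfdehecfdh  h
    5  cfdhceddeehcdgb$ahfgfdehe  e
    6  ddeehcdgb$ahfgfdehecfdhce  e
    7  deehcdgb$ahfgfdehecfdhced  d
    8  dehecfdhceddeehcdgb$ahfgf  f
    9  dgb$ahfgfdehecfdhceddeehc  c
   10  dhceddeehcdgb$ahfgfdehecf  f
   11  ecfdhceddeehcdgb$ahfgfdeh  h
   12  eddeehcdgb$ahfgfdehecfdhc  c
   13  eehcdgb$ahfgfdehecfdhcedd  d
   14  ehcdgb$ahfgfdehecfdhcedde  e
   15  ehecfdhceddeehcdgb$ahfgfd  d
   16  fdehecfdhceddeehcdgb$ahfg  g
   17  fdhceddeehcdgb$ahfgfdehec  c
   18  fgfdehecfdhceddeehcdgb$ah  h
   19  gb$ahfgfdehecfdhceddeehcd  d
   20  gfdehecfdhceddeehcdgb$ahf  f
   21  hcdgb$ahfgfdehecfdhceddee  e
   22  hceddeehcdgb$ahfgfdehecfd  d
   23  hecfdhceddeehcdgb$ahfgfde  e
   24  hfgfdehecfdhceddeehcdgb$a  a

b$ghheedfcfhcdedgchdfedea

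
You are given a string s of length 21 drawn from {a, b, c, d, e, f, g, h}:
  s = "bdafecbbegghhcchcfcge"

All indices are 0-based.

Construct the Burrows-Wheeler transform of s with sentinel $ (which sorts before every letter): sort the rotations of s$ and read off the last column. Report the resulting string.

rank  rotation                last
    0  $bdafecbbegghhcchcfcge  e
    1  afecbbegghhcchcfcge$bd  d
    2  bbegghhcchcfcge$bdafec  c
    3  bdafecbbegghhcchcfcge$  $
    4  begghhcchcfcge$bdafecb  b
    5  cbbegghhcchcfcge$bdafe  e
    6  cchcfcge$bdafecbbegghh  h
    7  cfcge$bdafecbbegghhcch  h
    8  cge$bdafecbbegghhcchcf  f
    9  chcfcge$bdafecbbegghhc  c
   10  dafecbbegghhcchcfcge$b  b
   11  e$bdafecbbegghhcchcfcg  g
   12  ecbbegghhcchcfcge$bdaf  f
   13  egghhcchcfcge$bdafecbb  b
   14  fcge$bdafecbbegghhcchc  c
   15  fecbbegghhcchcfcge$bda  a
   16  ge$bdafecbbegghhcchcfc  c
   17  gghhcchcfcge$bdafecbbe  e
   18  ghhcchcfcge$bdafecbbeg  g
   19  hcchcfcge$bdafecbbeggh  h
   20  hcfcge$bdafecbbegghhcc  c
   21  hhcchcfcge$bdafecbbegg  g

edc$behhfcbgfbcaceghcg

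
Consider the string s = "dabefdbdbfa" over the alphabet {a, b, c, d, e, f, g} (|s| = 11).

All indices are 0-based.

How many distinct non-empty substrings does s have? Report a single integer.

rank | idx | suffix
   0 |  10 | a
   1 |   1 | abefdbdbfa
   2 |   6 | bdbfa
   3 |   2 | befdbdbfa
   4 |   8 | bfa
   5 |   0 | dabefdbdbfa
   6 |   5 | dbdbfa
   7 |   7 | dbfa
   8 |   3 | efdbdbfa
   9 |   9 | fa
  10 |   4 | fdbdbfa

SA = [10, 1, 6, 2, 8, 0, 5, 7, 3, 9, 4]
i: (SA[i-1],SA[i]) lcp shared
  1: (10,1) 1 'a'
  2: (1,6) 0 ''
  3: (6,2) 1 'b'
  4: (2,8) 1 'b'
  5: (8,0) 0 ''
  6: (0,5) 1 'd'
  7: (5,7) 2 'db'
  8: (7,3) 0 ''
  9: (3,9) 0 ''
  10: (9,4) 1 'f'

n(n+1)/2 = 11·12/2 = 66
Σ LCP = 0 + 1 + 0 + 1 + 1 + 0 + 1 + 2 + 0 + 0 + 1 = 7
distinct = 66 − 7 = 59

59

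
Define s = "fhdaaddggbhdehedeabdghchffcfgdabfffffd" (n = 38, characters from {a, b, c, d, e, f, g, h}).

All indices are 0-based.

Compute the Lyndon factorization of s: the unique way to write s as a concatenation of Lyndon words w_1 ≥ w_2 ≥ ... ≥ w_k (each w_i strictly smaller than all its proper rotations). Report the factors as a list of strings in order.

["fh", "d", "aaddggbhdehedeabdghchffcfgdabfffffd"]

emit factor 1: 'fh' (i=0, period=2)
emit factor 2: 'd' (i=2, period=1)
emit factor 3: 'aaddggbhdehedeabdghchffcfgdabfffffd' (i=3, period=35)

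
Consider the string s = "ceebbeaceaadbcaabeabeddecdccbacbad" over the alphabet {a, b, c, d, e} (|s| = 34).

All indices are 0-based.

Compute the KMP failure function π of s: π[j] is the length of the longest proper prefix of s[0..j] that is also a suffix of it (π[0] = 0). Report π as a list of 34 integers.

π[0] = 0
j=1 s[j]='e': π[1]=0 (border '')
j=2 s[j]='e': π[2]=0 (border '')
j=3 s[j]='b': π[3]=0 (border '')
j=4 s[j]='b': π[4]=0 (border '')
j=5 s[j]='e': π[5]=0 (border '')
j=6 s[j]='a': π[6]=0 (border '')
j=7 s[j]='c': π[7]=1 (border 'c')
j=8 s[j]='e': π[8]=2 (border 'ce')
j=9 s[j]='a': k: 2→0; π[9]=0 (border '')
j=10 s[j]='a': π[10]=0 (border '')
j=11 s[j]='d': π[11]=0 (border '')
j=12 s[j]='b': π[12]=0 (border '')
j=13 s[j]='c': π[13]=1 (border 'c')
j=14 s[j]='a': k: 1→0; π[14]=0 (border '')
j=15 s[j]='a': π[15]=0 (border '')
j=16 s[j]='b': π[16]=0 (border '')
j=17 s[j]='e': π[17]=0 (border '')
j=18 s[j]='a': π[18]=0 (border '')
j=19 s[j]='b': π[19]=0 (border '')
j=20 s[j]='e': π[20]=0 (border '')
j=21 s[j]='d': π[21]=0 (border '')
j=22 s[j]='d': π[22]=0 (border '')
j=23 s[j]='e': π[23]=0 (border '')
j=24 s[j]='c': π[24]=1 (border 'c')
j=25 s[j]='d': k: 1→0; π[25]=0 (border '')
j=26 s[j]='c': π[26]=1 (border 'c')
j=27 s[j]='c': k: 1→0; π[27]=1 (border 'c')
j=28 s[j]='b': k: 1→0; π[28]=0 (border '')
j=29 s[j]='a': π[29]=0 (border '')
j=30 s[j]='c': π[30]=1 (border 'c')
j=31 s[j]='b': k: 1→0; π[31]=0 (border '')
j=32 s[j]='a': π[32]=0 (border '')
j=33 s[j]='d': π[33]=0 (border '')

[0, 0, 0, 0, 0, 0, 0, 1, 2, 0, 0, 0, 0, 1, 0, 0, 0, 0, 0, 0, 0, 0, 0, 0, 1, 0, 1, 1, 0, 0, 1, 0, 0, 0]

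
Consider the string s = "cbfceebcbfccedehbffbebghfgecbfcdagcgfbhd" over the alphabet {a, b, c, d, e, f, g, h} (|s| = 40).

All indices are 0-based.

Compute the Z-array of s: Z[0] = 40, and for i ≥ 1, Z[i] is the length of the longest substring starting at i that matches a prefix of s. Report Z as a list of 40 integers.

[40, 0, 0, 1, 0, 0, 0, 4, 0, 0, 1, 1, 0, 0, 0, 0, 0, 0, 0, 0, 0, 0, 0, 0, 0, 0, 0, 4, 0, 0, 1, 0, 0, 0, 1, 0, 0, 0, 0, 0]

Z[0]=40
i=1: fresh scan; Z[1]=0
i=2: fresh scan; Z[2]=0
i=3: fresh scan; Z[3]=1 grow→box=[3,4)
i=4: fresh scan; Z[4]=0
i=5: fresh scan; Z[5]=0
i=6: fresh scan; Z[6]=0
i=7: fresh scan; Z[7]=4 grow→box=[7,11)
i=8: min(r-i=3, Z[1]=0)=0; Z[8]=0
i=9: min(r-i=2, Z[2]=0)=0; Z[9]=0
i=10: min(r-i=1, Z[3]=1)=1; Z[10]=1
i=11: fresh scan; Z[11]=1 grow→box=[11,12)
i=12: fresh scan; Z[12]=0
i=13: fresh scan; Z[13]=0
i=14: fresh scan; Z[14]=0
i=15: fresh scan; Z[15]=0
i=16: fresh scan; Z[16]=0
i=17: fresh scan; Z[17]=0
i=18: fresh scan; Z[18]=0
i=19: fresh scan; Z[19]=0
i=20: fresh scan; Z[20]=0
i=21: fresh scan; Z[21]=0
i=22: fresh scan; Z[22]=0
i=23: fresh scan; Z[23]=0
i=24: fresh scan; Z[24]=0
i=25: fresh scan; Z[25]=0
i=26: fresh scan; Z[26]=0
i=27: fresh scan; Z[27]=4 grow→box=[27,31)
i=28: min(r-i=3, Z[1]=0)=0; Z[28]=0
i=29: min(r-i=2, Z[2]=0)=0; Z[29]=0
i=30: min(r-i=1, Z[3]=1)=1; Z[30]=1
i=31: fresh scan; Z[31]=0
i=32: fresh scan; Z[32]=0
i=33: fresh scan; Z[33]=0
i=34: fresh scan; Z[34]=1 grow→box=[34,35)
i=35: fresh scan; Z[35]=0
i=36: fresh scan; Z[36]=0
i=37: fresh scan; Z[37]=0
i=38: fresh scan; Z[38]=0
i=39: fresh scan; Z[39]=0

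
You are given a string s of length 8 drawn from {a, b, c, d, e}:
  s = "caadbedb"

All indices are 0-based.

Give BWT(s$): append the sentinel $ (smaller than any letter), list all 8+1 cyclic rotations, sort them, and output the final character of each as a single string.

bcadd$eab

rank  rotation   last
    0  $caadbedb  b
    1  aadbedb$c  c
    2  adbedb$ca  a
    3  b$caadbed  d
    4  bedb$caad  d
    5  caadbedb$  $
    6  db$caadbe  e
    7  dbedb$caa  a
    8  edb$caadb  b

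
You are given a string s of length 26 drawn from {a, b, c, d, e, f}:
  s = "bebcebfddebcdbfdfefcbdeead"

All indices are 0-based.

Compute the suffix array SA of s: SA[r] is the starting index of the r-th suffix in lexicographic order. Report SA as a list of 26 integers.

[24, 10, 2, 20, 0, 5, 13, 19, 11, 3, 25, 12, 7, 8, 21, 15, 23, 9, 1, 4, 22, 17, 18, 6, 14, 16]

sorted suffixes:
  #0 SA[0]=24  'ad'
  #1 SA[1]=10  'bcdbfdfefcbdeead'
  #2 SA[2]=2  'bcebfddebcdbfdfefcbdeead'
  #3 SA[3]=20  'bdeead'
  #4 SA[4]=0  'bebcebfddebcdbfdfefcbdeead'
  #5 SA[5]=5  'bfddebcdbfdfefcbdeead'
  #6 SA[6]=13  'bfdfefcbdeead'
  #7 SA[7]=19  'cbdeead'
  #8 SA[8]=11  'cdbfdfefcbdeead'
  #9 SA[9]=3  'cebfddebcdbfdfefcbdeead'
  #10 SA[10]=25  'd'
  #11 SA[11]=12  'dbfdfefcbdeead'
  #12 SA[12]=7  'ddebcdbfdfefcbdeead'
  #13 SA[13]=8  'debcdbfdfefcbdeead'
  #14 SA[14]=21  'deead'
  #15 SA[15]=15  'dfefcbdeead'
  #16 SA[16]=23  'ead'
  #17 SA[17]=9  'ebcdbfdfefcbdeead'
  #18 SA[18]=1  'ebcebfddebcdbfdfefcbdeead'
  #19 SA[19]=4  'ebfddebcdbfdfefcbdeead'
  #20 SA[20]=22  'eead'
  #21 SA[21]=17  'efcbdeead'
  #22 SA[22]=18  'fcbdeead'
  #23 SA[23]=6  'fddebcdbfdfefcbdeead'
  #24 SA[24]=14  'fdfefcbdeead'
  #25 SA[25]=16  'fefcbdeead'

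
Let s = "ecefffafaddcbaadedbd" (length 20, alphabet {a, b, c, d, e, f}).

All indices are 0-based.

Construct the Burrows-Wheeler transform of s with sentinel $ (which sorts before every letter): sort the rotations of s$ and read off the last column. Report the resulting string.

rank  rotation               last
    0  $ecefffafaddcbaadedbd  d
    1  aadedbd$ecefffafaddcb  b
    2  addcbaadedbd$ecefffaf  f
    3  adedbd$ecefffafaddcba  a
    4  afaddcbaadedbd$ecefff  f
    5  baadedbd$ecefffafaddc  c
    6  bd$ecefffafaddcbaaded  d
    7  cbaadedbd$ecefffafadd  d
    8  cefffafaddcbaadedbd$e  e
    9  d$ecefffafaddcbaadedb  b
   10  dbd$ecefffafaddcbaade  e
   11  dcbaadedbd$ecefffafad  d
   12  ddcbaadedbd$ecefffafa  a
   13  dedbd$ecefffafaddcbaa  a
   14  ecefffafaddcbaadedbd$  $
   15  edbd$ecefffafaddcbaad  d
   16  efffafaddcbaadedbd$ec  c
   17  faddcbaadedbd$ecefffa  a
   18  fafaddcbaadedbd$eceff  f
   19  ffafaddcbaadedbd$ecef  f
   20  fffafaddcbaadedbd$ece  e

dbfafcddebedaa$dcaffe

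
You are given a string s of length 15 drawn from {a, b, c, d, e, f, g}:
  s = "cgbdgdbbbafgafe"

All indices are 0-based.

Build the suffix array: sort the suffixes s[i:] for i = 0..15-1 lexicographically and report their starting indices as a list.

rank | idx | suffix
   0 |  12 | afe
   1 |   9 | afgafe
   2 |   8 | bafgafe
   3 |   7 | bbafgafe
   4 |   6 | bbbafgafe
   5 |   2 | bdgdbbbafgafe
   6 |   0 | cgbdgdbbbafgafe
   7 |   5 | dbbbafgafe
   8 |   3 | dgdbbbafgafe
   9 |  14 | e
  10 |  13 | fe
  11 |  10 | fgafe
  12 |  11 | gafe
  13 |   1 | gbdgdbbbafgafe
  14 |   4 | gdbbbafgafe

[12, 9, 8, 7, 6, 2, 0, 5, 3, 14, 13, 10, 11, 1, 4]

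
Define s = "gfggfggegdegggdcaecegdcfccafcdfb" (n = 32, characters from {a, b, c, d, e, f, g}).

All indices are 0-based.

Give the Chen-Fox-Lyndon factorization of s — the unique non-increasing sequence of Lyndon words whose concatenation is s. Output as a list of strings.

["g", "fgg", "fgg", "eg", "deggg", "d", "c", "aecegdcfccafcdfb"]

emit factor 1: 'g' (i=0, period=1)
emit factor 2: 'fgg' (i=1, period=3)
emit factor 3: 'fgg' (i=4, period=3)
emit factor 4: 'eg' (i=7, period=2)
emit factor 5: 'deggg' (i=9, period=5)
emit factor 6: 'd' (i=14, period=1)
emit factor 7: 'c' (i=15, period=1)
emit factor 8: 'aecegdcfccafcdfb' (i=16, period=16)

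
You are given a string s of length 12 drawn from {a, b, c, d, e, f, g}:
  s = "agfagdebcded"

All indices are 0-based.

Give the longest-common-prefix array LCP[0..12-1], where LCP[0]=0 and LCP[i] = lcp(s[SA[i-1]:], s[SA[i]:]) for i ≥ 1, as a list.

[0, 2, 0, 0, 0, 1, 2, 0, 1, 0, 0, 1]

rank→(start, suffix):
  0 → (3, 'agdebcded')
  1 → (0, 'agfagdebcded')
  2 → (7, 'bcded')
  3 → (8, 'cded')
  4 → (11, 'd')
  5 → (5, 'debcded')
  6 → (9, 'ded')
  7 → (6, 'ebcded')
  8 → (10, 'ed')
  9 → (2, 'fagdebcded')
  10 → (4, 'gdebcded')
  11 → (1, 'gfagdebcded')

SA = [3, 0, 7, 8, 11, 5, 9, 6, 10, 2, 4, 1]
[i] adj suffixes → lcp
  [1] 3/0 → 2 ('ag')
  [2] 0/7 → 0 ('')
  [3] 7/8 → 0 ('')
  [4] 8/11 → 0 ('')
  [5] 11/5 → 1 ('d')
  [6] 5/9 → 2 ('de')
  [7] 9/6 → 0 ('')
  [8] 6/10 → 1 ('e')
  [9] 10/2 → 0 ('')
  [10] 2/4 → 0 ('')
  [11] 4/1 → 1 ('g')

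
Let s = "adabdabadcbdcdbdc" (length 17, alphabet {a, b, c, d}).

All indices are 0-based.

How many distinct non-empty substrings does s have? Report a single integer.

131

sorted suffixes:
  #0 SA[0]=5  'abadcbdcdbdc'
  #1 SA[1]=2  'abdabadcbdcdbdc'
  #2 SA[2]=0  'adabdabadcbdcdbdc'
  #3 SA[3]=7  'adcbdcdbdc'
  #4 SA[4]=6  'badcbdcdbdc'
  #5 SA[5]=3  'bdabadcbdcdbdc'
  #6 SA[6]=14  'bdc'
  #7 SA[7]=10  'bdcdbdc'
  #8 SA[8]=16  'c'
  #9 SA[9]=9  'cbdcdbdc'
  #10 SA[10]=12  'cdbdc'
  #11 SA[11]=4  'dabadcbdcdbdc'
  #12 SA[12]=1  'dabdabadcbdcdbdc'
  #13 SA[13]=13  'dbdc'
  #14 SA[14]=15  'dc'
  #15 SA[15]=8  'dcbdcdbdc'
  #16 SA[16]=11  'dcdbdc'

SA = [5, 2, 0, 7, 6, 3, 14, 10, 16, 9, 12, 4, 1, 13, 15, 8, 11]
i: (SA[i-1],SA[i]) lcp shared
  1: (5,2) 2 'ab'
  2: (2,0) 1 'a'
  3: (0,7) 2 'ad'
  4: (7,6) 0 ''
  5: (6,3) 1 'b'
  6: (3,14) 2 'bd'
  7: (14,10) 3 'bdc'
  8: (10,16) 0 ''
  9: (16,9) 1 'c'
  10: (9,12) 1 'c'
  11: (12,4) 0 ''
  12: (4,1) 3 'dab'
  13: (1,13) 1 'd'
  14: (13,15) 1 'd'
  15: (15,8) 2 'dc'
  16: (8,11) 2 'dc'

n(n+1)/2 = 17·18/2 = 153
Σ LCP = 0 + 2 + 1 + 2 + 0 + 1 + 2 + 3 + 0 + 1 + 1 + 0 + 3 + 1 + 1 + 2 + 2 = 22
distinct = 153 − 22 = 131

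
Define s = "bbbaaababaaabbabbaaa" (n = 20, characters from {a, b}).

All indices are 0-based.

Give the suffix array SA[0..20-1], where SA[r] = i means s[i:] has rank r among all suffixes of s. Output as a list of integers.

[19, 18, 17, 3, 9, 4, 10, 7, 5, 14, 11, 16, 2, 8, 6, 13, 15, 1, 12, 0]

sorted suffixes:
  #0 SA[0]=19  'a'
  #1 SA[1]=18  'aa'
  #2 SA[2]=17  'aaa'
  #3 SA[3]=3  'aaababaaabbabbaaa'
  #4 SA[4]=9  'aaabbabbaaa'
  #5 SA[5]=4  'aababaaabbabbaaa'
  #6 SA[6]=10  'aabbabbaaa'
  #7 SA[7]=7  'abaaabbabbaaa'
  #8 SA[8]=5  'ababaaabbabbaaa'
  #9 SA[9]=14  'abbaaa'
  #10 SA[10]=11  'abbabbaaa'
  #11 SA[11]=16  'baaa'
  #12 SA[12]=2  'baaababaaabbabbaaa'
  #13 SA[13]=8  'baaabbabbaaa'
  #14 SA[14]=6  'babaaabbabbaaa'
  #15 SA[15]=13  'babbaaa'
  #16 SA[16]=15  'bbaaa'
  #17 SA[17]=1  'bbaaababaaabbabbaaa'
  #18 SA[18]=12  'bbabbaaa'
  #19 SA[19]=0  'bbbaaababaaabbabbaaa'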